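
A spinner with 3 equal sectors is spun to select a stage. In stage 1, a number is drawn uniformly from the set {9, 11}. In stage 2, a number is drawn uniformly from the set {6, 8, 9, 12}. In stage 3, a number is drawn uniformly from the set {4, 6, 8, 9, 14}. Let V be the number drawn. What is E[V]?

539/60

E[V | stage 1] = (9+11)/2 = 10.
E[V | stage 2] = (6+8+9+12)/4 = 35/4.
E[V | stage 3] = (4+6+8+9+14)/5 = 41/5.
E[V] = (1/3)·(10) + (1/3)·(35/4) + (1/3)·(41/5) = 539/60.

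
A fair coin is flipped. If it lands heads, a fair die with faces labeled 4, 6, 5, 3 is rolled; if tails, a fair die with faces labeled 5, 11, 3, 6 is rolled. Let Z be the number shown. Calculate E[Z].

43/8

E[Z | heads] = (4+6+5+3)/4 = 9/2.
E[Z | tails] = (5+11+3+6)/4 = 25/4.
By the law of total expectation,
E[Z] = (1/2)·(9/2) + (1/2)·(25/4) = 43/8.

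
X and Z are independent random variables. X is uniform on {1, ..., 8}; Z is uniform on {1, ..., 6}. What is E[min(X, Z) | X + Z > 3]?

P(X + Z > 3) = 15/16.
Summing min(X,Z)·P(x,y) over outcomes with X + Z > 3 gives 65/24.
E[min(X, Z) | X + Z > 3] = (65/24) / (15/16) = 26/9.

26/9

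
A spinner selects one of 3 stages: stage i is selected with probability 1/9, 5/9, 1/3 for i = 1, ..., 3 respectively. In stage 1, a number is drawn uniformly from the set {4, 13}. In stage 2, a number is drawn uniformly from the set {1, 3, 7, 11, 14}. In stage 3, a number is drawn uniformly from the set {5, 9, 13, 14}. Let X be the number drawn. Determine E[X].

301/36

E[X | stage 1] = (4+13)/2 = 17/2.
E[X | stage 2] = (1+3+7+11+14)/5 = 36/5.
E[X | stage 3] = (5+9+13+14)/4 = 41/4.
E[X] = (1/9)·(17/2) + (5/9)·(36/5) + (1/3)·(41/4) = 301/36.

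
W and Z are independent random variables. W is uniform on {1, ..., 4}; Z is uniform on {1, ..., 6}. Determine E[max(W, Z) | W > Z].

10/3

Outcomes with W > Z: (2,1), (3,1), (3,2), (4,1), (4,2), (4,3), each with probability 1/24.
E[max(W, Z) | W > Z] = (2 + 3 + 3 + 4 + 4 + 4) / 6 = 10/3.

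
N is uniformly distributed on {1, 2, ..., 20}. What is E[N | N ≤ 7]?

4

Given N ≤ 7, N is equally likely to be any of {1, 2, 3, 4, 5, 6, 7}.
E[N | N ≤ 7] = (1 + 2 + 3 + 4 + 5 + 6 + 7) / 7 = 4.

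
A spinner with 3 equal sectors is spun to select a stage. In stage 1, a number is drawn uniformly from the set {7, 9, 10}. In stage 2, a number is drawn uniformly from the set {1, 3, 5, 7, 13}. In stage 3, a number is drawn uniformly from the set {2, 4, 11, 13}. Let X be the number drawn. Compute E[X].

E[X | stage 1] = (7+9+10)/3 = 26/3.
E[X | stage 2] = (1+3+5+7+13)/5 = 29/5.
E[X | stage 3] = (2+4+11+13)/4 = 15/2.
By the law of total expectation,
E[X] = (1/3)·(26/3) + (1/3)·(29/5) + (1/3)·(15/2) = 659/90.

659/90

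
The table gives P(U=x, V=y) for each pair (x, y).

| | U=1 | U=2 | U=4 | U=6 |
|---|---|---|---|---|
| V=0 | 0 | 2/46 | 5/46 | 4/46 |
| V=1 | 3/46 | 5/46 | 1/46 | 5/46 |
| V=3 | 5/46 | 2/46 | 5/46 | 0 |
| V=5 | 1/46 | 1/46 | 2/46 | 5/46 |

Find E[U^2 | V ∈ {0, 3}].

325/23

P(V ∈ {0, 3}) = 1/2.
Σ U^2·P over the event = 1·(5/46) + 4·(2/46) + 4·(2/46) + 16·(5/46) + 16·(5/46) + 36·(4/46) = 325/46.
E[U^2 | V ∈ {0, 3}] = (325/46) / (1/2) = 325/23.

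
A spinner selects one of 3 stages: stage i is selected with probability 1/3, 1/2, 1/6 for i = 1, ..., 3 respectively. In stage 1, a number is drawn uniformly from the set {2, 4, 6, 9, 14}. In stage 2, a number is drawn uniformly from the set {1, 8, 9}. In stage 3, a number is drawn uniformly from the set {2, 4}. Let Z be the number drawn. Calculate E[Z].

35/6

E[Z | stage 1] = (2+4+6+9+14)/5 = 7.
E[Z | stage 2] = (1+8+9)/3 = 6.
E[Z | stage 3] = (2+4)/2 = 3.
By the law of total expectation,
E[Z] = (1/3)·(7) + (1/2)·(6) + (1/6)·(3) = 35/6.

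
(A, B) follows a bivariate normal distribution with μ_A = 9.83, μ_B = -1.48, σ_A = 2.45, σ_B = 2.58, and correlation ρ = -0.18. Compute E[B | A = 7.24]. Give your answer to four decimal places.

For a bivariate normal, E[B | A=x] = μ_B + ρ·(σ_B/σ_A)·(x − μ_A).
E[B | A=7.24] = -1.48 + (-0.18)·(2.58/2.45)·(7.24 − (9.83)) = -1.48 + (-0.18955)·(-2.59) = -0.9891.

-0.9891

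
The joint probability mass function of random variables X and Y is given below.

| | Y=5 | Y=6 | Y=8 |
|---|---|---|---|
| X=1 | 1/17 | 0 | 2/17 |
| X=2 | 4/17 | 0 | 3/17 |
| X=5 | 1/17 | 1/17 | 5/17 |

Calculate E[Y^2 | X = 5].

381/7

P(X = 5) = 7/17.
Summing Y^2·P(X=x,Y=y) over the conditioning event gives 381/17.
E[Y^2 | X = 5] = (381/17) / (7/17) = 381/7.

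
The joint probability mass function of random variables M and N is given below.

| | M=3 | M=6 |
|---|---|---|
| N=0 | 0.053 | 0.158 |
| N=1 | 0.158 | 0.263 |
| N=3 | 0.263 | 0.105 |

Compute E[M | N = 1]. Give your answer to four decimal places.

P(N = 1) = 0.421.
Σ M·P over the event = 3·(0.158) + 6·(0.263) = 2.052.
E[M | N = 1] = (2.052) / (0.421) = 4.8741.

4.8741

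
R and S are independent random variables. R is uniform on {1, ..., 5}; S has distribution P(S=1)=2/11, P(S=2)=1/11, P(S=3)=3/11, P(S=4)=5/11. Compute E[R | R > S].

P(R > S) = 2/5.
Summing R·P(x,y) over outcomes with R > S gives 92/55.
E[R | R > S] = (92/55) / (2/5) = 46/11.

46/11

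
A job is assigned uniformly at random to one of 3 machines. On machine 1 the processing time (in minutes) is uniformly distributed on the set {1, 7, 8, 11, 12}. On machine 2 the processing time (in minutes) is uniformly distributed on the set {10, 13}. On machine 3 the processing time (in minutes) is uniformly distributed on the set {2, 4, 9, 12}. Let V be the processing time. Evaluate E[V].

E[V | machine 1] = (1+7+8+11+12)/5 = 39/5.
E[V | machine 2] = (10+13)/2 = 23/2.
E[V | machine 3] = (2+4+9+12)/4 = 27/4.
E[V] = (1/3)·(39/5) + (1/3)·(23/2) + (1/3)·(27/4) = 521/60.

521/60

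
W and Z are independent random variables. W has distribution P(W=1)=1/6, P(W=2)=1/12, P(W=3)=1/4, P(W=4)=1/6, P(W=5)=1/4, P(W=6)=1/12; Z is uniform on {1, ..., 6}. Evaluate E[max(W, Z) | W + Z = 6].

P(W + Z = 6) = 11/72.
Summing max(W,Z)·P(x,y) over outcomes with W + Z = 6 gives 23/36.
E[max(W, Z) | W + Z = 6] = (23/36) / (11/72) = 46/11.

46/11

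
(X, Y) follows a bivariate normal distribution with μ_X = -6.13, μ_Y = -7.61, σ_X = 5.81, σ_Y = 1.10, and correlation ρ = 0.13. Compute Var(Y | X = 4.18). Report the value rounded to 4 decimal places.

The conditional variance in a bivariate normal is σ_Y²(1 − ρ²), independent of x.
Var(Y | X=4.18) = (1.10)²·(1 − (0.13)²) = 1.21·0.9831 = 1.1896.

1.1896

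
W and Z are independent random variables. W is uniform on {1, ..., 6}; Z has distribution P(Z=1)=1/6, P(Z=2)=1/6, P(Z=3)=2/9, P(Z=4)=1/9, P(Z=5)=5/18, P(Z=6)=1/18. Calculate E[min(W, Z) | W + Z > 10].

36/7

P(W + Z > 10) = 7/108.
Summing min(W,Z)·P(x,y) over outcomes with W + Z > 10 gives 1/3.
E[min(W, Z) | W + Z > 10] = (1/3) / (7/108) = 36/7.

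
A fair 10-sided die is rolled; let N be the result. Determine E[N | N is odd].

5

Given N is odd, N is equally likely to be any of {1, 3, 5, 7, 9}.
E[N | N is odd] = (1 + 3 + 5 + 7 + 9) / 5 = 5.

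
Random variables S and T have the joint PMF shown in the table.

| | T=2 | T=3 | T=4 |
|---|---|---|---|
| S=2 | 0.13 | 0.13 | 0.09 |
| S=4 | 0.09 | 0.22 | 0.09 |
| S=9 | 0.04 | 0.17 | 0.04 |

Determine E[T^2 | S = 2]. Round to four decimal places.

P(S = 2) = 0.35.
Summing T^2·P(S=x,T=y) over the conditioning event gives 3.13.
E[T^2 | S = 2] = (3.13) / (0.35) = 8.9429.

8.9429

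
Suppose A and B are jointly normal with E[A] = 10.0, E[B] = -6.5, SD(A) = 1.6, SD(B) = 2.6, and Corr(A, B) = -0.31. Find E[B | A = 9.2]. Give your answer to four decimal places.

E[B | A=x] = μ_B + ρ(σ_B/σ_A)(x − μ_A) for jointly normal variables.
E[B | A=9.2] = -6.5 + (-0.31)·(2.6/1.6)·(9.2 − (10.0)) = -6.5 + (-0.50375)·(-0.8) = -6.0970.

-6.0970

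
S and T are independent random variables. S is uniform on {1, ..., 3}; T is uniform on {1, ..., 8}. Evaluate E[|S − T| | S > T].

4/3

Outcomes with S > T: (2,1), (3,1), (3,2), each with probability 1/24.
E[|S − T| | S > T] = (1 + 2 + 1) / 3 = 4/3.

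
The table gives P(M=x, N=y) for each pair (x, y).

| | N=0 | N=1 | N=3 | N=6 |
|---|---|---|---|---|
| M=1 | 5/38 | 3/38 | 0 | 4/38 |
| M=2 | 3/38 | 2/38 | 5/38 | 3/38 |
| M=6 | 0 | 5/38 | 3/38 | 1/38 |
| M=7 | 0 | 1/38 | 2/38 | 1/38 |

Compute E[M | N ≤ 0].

11/8

P(N ≤ 0) = 4/19.
Summing M·P(M=x,N=y) over the conditioning event gives 11/38.
E[M | N ≤ 0] = (11/38) / (4/19) = 11/8.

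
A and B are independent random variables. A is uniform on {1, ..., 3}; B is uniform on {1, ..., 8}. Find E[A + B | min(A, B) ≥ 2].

15/2

P(min(A, B) ≥ 2) = 7/12.
Summing (A+B)·P(x,y) over outcomes with min(A, B) ≥ 2 gives 35/8.
E[A + B | min(A, B) ≥ 2] = (35/8) / (7/12) = 15/2.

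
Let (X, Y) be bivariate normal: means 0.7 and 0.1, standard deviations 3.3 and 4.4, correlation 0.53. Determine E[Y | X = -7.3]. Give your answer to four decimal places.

For a bivariate normal, E[Y | X=x] = μ_Y + ρ·(σ_Y/σ_X)·(x − μ_X).
E[Y | X=-7.3] = 0.1 + (0.53)·(4.4/3.3)·(-7.3 − (0.7)) = 0.1 + (0.706667)·(-8) = -5.5533.

-5.5533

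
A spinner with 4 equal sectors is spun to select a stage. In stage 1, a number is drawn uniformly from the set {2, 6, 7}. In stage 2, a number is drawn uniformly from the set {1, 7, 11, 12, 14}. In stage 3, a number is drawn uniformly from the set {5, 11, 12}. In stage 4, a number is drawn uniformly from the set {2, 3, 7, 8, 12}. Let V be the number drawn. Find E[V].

223/30

E[V | stage 1] = (2+6+7)/3 = 5.
E[V | stage 2] = (1+7+11+12+14)/5 = 9.
E[V | stage 3] = (5+11+12)/3 = 28/3.
E[V | stage 4] = (2+3+7+8+12)/5 = 32/5.
E[V] = (1/4)·(5) + (1/4)·(9) + (1/4)·(28/3) + (1/4)·(32/5) = 223/30.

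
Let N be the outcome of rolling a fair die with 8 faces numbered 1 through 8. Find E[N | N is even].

Given N is even, N is equally likely to be any of {2, 4, 6, 8}.
E[N | N is even] = (2 + 4 + 6 + 8) / 4 = 5.

5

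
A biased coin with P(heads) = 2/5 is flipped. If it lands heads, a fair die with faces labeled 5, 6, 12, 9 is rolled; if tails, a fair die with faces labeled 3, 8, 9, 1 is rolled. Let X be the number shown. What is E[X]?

E[X | heads] = (5+6+12+9)/4 = 8.
E[X | tails] = (3+8+9+1)/4 = 21/4.
By the law of total expectation,
E[X] = (2/5)·(8) + (3/5)·(21/4) = 127/20.

127/20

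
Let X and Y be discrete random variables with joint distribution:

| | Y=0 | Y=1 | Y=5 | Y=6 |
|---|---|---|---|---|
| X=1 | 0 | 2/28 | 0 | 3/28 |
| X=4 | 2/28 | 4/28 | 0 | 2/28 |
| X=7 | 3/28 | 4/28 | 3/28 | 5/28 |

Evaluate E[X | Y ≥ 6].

P(Y ≥ 6) = 5/14.
Σ X·P over the event = 1·(3/28) + 4·(2/28) + 7·(5/28) = 23/14.
E[X | Y ≥ 6] = (23/14) / (5/14) = 23/5.

23/5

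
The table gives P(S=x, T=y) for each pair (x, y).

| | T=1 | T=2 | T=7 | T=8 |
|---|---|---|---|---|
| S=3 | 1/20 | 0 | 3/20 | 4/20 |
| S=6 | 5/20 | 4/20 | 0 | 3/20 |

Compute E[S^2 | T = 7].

P(T = 7) = 3/20.
Summing S^2·P(S=x,T=y) over the conditioning event gives 27/20.
E[S^2 | T = 7] = (27/20) / (3/20) = 9.

9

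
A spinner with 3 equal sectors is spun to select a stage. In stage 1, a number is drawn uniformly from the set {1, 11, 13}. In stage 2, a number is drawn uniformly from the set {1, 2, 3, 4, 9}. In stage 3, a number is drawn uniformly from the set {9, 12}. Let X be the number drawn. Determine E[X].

E[X | stage 1] = (1+11+13)/3 = 25/3.
E[X | stage 2] = (1+2+3+4+9)/5 = 19/5.
E[X | stage 3] = (9+12)/2 = 21/2.
E[X] = (1/3)·(25/3) + (1/3)·(19/5) + (1/3)·(21/2) = 679/90.

679/90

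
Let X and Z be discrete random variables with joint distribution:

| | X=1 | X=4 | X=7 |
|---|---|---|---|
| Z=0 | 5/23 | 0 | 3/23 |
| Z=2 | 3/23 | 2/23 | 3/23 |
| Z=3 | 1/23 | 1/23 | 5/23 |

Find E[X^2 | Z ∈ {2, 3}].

P(Z ∈ {2, 3}) = 15/23.
Σ X^2·P over the event = 1·(3/23) + 1·(1/23) + 16·(2/23) + 16·(1/23) + 49·(3/23) + 49·(5/23) = 444/23.
E[X^2 | Z ∈ {2, 3}] = (444/23) / (15/23) = 148/5.

148/5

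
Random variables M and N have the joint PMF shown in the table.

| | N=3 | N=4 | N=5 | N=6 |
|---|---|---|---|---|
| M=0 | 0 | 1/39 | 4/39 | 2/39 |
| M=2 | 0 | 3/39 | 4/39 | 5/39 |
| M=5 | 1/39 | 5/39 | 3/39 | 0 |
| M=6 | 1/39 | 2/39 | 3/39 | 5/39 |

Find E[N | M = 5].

P(M = 5) = 3/13.
Σ N·P over the event = 3·(1/39) + 4·(5/39) + 5·(3/39) = 38/39.
E[N | M = 5] = (38/39) / (3/13) = 38/9.

38/9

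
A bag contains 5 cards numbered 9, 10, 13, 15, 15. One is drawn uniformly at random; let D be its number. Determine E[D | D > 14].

P(D > 14) = 2/5.
Σ over the event: 15·2/5 = 6.
E[D | D > 14] = (6) / (2/5) = 15.

15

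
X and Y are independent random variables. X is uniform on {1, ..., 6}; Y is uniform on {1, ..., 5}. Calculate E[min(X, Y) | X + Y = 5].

3/2

P(X + Y = 5) = 2/15.
Summing min(X,Y)·P(x,y) over outcomes with X + Y = 5 gives 1/5.
E[min(X, Y) | X + Y = 5] = (1/5) / (2/15) = 3/2.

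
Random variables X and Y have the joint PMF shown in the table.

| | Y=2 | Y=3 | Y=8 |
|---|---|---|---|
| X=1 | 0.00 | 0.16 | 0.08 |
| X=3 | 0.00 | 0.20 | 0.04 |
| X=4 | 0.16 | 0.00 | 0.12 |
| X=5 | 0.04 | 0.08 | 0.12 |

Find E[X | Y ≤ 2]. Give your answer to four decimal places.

P(Y ≤ 2) = 0.20.
Σ X·P over the event = 4·(0.16) + 5·(0.04) = 0.84.
E[X | Y ≤ 2] = (0.84) / (0.20) = 4.2000.

4.2000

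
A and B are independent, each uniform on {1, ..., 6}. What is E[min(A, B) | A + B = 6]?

P(A + B = 6) = 5/36.
Summing min(A,B)·P(x,y) over outcomes with A + B = 6 gives 1/4.
E[min(A, B) | A + B = 6] = (1/4) / (5/36) = 9/5.

9/5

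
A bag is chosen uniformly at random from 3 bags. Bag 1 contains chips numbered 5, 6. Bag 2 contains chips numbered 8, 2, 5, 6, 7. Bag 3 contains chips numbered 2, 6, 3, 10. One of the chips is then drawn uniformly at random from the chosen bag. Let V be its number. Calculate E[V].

109/20

E[V | bag 1] = (5+6)/2 = 11/2.
E[V | bag 2] = (8+2+5+6+7)/5 = 28/5.
E[V | bag 3] = (2+6+3+10)/4 = 21/4.
E[V] = (1/3)·(11/2) + (1/3)·(28/5) + (1/3)·(21/4) = 109/20.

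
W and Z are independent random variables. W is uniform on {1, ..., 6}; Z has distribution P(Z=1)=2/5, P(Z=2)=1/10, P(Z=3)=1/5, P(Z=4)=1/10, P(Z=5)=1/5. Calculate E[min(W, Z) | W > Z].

P(W > Z) = 17/30.
Summing min(W,Z)·P(x,y) over outcomes with W > Z gives 16/15.
E[min(W, Z) | W > Z] = (16/15) / (17/30) = 32/17.

32/17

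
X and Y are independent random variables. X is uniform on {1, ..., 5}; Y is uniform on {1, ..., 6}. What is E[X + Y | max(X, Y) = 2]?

P(max(X, Y) = 2) = 1/10.
Summing (X+Y)·P(x,y) over outcomes with max(X, Y) = 2 gives 1/3.
E[X + Y | max(X, Y) = 2] = (1/3) / (1/10) = 10/3.

10/3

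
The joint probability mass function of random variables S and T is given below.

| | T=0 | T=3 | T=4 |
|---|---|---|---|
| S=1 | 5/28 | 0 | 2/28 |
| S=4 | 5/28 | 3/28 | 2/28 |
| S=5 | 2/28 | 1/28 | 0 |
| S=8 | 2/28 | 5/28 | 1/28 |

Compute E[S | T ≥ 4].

P(T ≥ 4) = 5/28.
Σ S·P over the event = 1·(2/28) + 4·(2/28) + 8·(1/28) = 9/14.
E[S | T ≥ 4] = (9/14) / (5/28) = 18/5.

18/5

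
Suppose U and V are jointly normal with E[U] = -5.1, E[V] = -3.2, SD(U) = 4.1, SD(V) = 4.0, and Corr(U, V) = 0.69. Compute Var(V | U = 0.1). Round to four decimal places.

For a bivariate normal, Var(V | U=x) = σ_V²(1 − ρ²).
Var(V | U=0.1) = (4.0)²·(1 − (0.69)²) = 16·0.5239 = 8.3824.

8.3824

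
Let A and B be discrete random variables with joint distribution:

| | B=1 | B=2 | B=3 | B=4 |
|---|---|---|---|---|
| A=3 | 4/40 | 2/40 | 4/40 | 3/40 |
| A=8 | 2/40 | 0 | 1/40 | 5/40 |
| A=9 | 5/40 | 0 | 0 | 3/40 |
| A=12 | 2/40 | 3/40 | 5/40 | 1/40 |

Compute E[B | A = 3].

32/13

P(A = 3) = 13/40.
Σ B·P over the event = 1·(4/40) + 2·(2/40) + 3·(4/40) + 4·(3/40) = 4/5.
E[B | A = 3] = (4/5) / (13/40) = 32/13.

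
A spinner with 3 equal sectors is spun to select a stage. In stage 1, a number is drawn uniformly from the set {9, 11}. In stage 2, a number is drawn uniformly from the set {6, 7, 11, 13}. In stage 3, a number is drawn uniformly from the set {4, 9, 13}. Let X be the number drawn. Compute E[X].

335/36

E[X | stage 1] = (9+11)/2 = 10.
E[X | stage 2] = (6+7+11+13)/4 = 37/4.
E[X | stage 3] = (4+9+13)/3 = 26/3.
E[X] = (1/3)·(10) + (1/3)·(37/4) + (1/3)·(26/3) = 335/36.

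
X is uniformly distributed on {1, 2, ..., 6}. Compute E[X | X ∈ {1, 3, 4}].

P(X ∈ {1, 3, 4}) = 1/2.
Σ over the event: 1·1/6 + 3·1/6 + 4·1/6 = 4/3.
E[X | X ∈ {1, 3, 4}] = (4/3) / (1/2) = 8/3.

8/3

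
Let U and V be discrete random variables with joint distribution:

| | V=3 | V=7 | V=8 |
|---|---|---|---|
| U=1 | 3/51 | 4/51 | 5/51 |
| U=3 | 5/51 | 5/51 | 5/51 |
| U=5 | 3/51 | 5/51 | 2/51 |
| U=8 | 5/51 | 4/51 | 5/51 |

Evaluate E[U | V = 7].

38/9

P(V = 7) = 6/17.
Σ U·P over the event = 1·(4/51) + 3·(5/51) + 5·(5/51) + 8·(4/51) = 76/51.
E[U | V = 7] = (76/51) / (6/17) = 38/9.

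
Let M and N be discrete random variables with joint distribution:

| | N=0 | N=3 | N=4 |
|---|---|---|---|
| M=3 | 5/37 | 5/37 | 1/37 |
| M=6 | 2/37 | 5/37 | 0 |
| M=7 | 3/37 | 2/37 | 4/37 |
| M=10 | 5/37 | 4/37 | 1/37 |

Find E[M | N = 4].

41/6

P(N = 4) = 6/37.
Summing M·P(M=x,N=y) over the conditioning event gives 41/37.
E[M | N = 4] = (41/37) / (6/37) = 41/6.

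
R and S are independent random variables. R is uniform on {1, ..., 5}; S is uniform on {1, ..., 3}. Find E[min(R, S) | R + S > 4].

Outcomes with R + S > 4: (2,3), (3,2), (3,3), (4,1), (4,2), (4,3), (5,1), (5,2), (5,3), each with probability 1/15.
E[min(R, S) | R + S > 4] = (2 + 2 + 3 + 1 + 2 + 3 + 1 + 2 + 3) / 9 = 19/9.

19/9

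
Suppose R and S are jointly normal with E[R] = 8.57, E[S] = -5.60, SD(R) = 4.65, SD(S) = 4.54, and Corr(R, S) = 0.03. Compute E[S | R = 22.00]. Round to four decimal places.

-5.2066

For a bivariate normal, E[S | R=x] = μ_S + ρ·(σ_S/σ_R)·(x − μ_R).
E[S | R=22.00] = -5.60 + (0.03)·(4.54/4.65)·(22.00 − (8.57)) = -5.60 + (0.02929)·(13.43) = -5.2066.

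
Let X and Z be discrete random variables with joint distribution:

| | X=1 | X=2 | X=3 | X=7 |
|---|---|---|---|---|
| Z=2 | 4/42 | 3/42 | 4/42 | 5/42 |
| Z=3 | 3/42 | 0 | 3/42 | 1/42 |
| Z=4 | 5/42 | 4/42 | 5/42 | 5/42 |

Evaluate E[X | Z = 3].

19/7

P(Z = 3) = 1/6.
Σ X·P over the event = 1·(3/42) + 3·(3/42) + 7·(1/42) = 19/42.
E[X | Z = 3] = (19/42) / (1/6) = 19/7.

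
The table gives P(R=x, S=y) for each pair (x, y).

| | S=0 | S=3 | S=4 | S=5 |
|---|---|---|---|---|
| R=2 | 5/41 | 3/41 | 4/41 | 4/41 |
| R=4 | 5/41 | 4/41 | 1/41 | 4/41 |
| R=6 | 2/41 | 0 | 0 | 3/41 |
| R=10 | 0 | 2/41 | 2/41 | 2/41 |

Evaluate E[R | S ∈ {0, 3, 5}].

73/17

P(S ∈ {0, 3, 5}) = 34/41.
Summing R·P(R=x,S=y) over the conditioning event gives 146/41.
E[R | S ∈ {0, 3, 5}] = (146/41) / (34/41) = 73/17.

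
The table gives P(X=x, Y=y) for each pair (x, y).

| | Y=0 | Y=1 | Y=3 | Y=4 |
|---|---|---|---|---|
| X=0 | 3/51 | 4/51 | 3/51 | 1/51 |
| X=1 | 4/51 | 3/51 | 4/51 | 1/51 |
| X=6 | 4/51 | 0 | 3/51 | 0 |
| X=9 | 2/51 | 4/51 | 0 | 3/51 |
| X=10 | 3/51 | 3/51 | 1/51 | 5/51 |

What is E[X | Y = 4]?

39/5

P(Y = 4) = 10/51.
Summing X·P(X=x,Y=y) over the conditioning event gives 26/17.
E[X | Y = 4] = (26/17) / (10/51) = 39/5.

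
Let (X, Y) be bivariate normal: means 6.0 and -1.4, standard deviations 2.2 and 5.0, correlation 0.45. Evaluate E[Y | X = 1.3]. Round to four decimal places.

The regression of Y on X has slope ρ·σ_Y/σ_X and passes through (μ_X, μ_Y).
E[Y | X=1.3] = -1.4 + (0.45)·(5.0/2.2)·(1.3 − (6.0)) = -1.4 + (1.02273)·(-4.7) = -6.2068.

-6.2068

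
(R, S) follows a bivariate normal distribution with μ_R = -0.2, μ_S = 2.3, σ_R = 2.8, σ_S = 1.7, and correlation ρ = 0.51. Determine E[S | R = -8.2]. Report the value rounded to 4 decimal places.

-0.1771

The regression of S on R has slope ρ·σ_S/σ_R and passes through (μ_R, μ_S).
E[S | R=-8.2] = 2.3 + (0.51)·(1.7/2.8)·(-8.2 − (-0.2)) = 2.3 + (0.30964)·(-8) = -0.1771.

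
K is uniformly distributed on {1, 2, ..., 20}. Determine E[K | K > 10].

31/2

Given K > 10, K is equally likely to be any of {11, 12, 13, 14, 15, 16, 17, 18, 19, 20}.
E[K | K > 10] = (11 + 12 + 13 + 14 + 15 + 16 + 17 + 18 + 19 + 20) / 10 = 31/2.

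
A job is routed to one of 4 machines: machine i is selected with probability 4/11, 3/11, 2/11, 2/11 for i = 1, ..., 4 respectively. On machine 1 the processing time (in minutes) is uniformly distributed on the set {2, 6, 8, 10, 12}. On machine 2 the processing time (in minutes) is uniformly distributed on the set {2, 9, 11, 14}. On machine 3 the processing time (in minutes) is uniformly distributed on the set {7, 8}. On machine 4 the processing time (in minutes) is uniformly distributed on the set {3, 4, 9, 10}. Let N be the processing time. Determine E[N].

E[N | machine 1] = (2+6+8+10+12)/5 = 38/5.
E[N | machine 2] = (2+9+11+14)/4 = 9.
E[N | machine 3] = (7+8)/2 = 15/2.
E[N | machine 4] = (3+4+9+10)/4 = 13/2.
By the law of total expectation,
E[N] = (4/11)·(38/5) + (3/11)·(9) + (2/11)·(15/2) + (2/11)·(13/2) = 427/55.

427/55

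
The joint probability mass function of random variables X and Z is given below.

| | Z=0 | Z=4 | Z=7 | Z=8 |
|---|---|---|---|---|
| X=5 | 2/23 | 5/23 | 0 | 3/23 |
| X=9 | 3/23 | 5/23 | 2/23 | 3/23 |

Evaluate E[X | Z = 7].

9

P(Z = 7) = 2/23.
Summing X·P(X=x,Z=y) over the conditioning event gives 18/23.
E[X | Z = 7] = (18/23) / (2/23) = 9.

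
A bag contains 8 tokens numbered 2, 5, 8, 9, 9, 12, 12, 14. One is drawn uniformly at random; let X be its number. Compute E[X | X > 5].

32/3

P(X > 5) = 3/4.
Σ over the event: 8·1/8 + 9·1/4 + 12·1/4 + 14·1/8 = 8.
E[X | X > 5] = (8) / (3/4) = 32/3.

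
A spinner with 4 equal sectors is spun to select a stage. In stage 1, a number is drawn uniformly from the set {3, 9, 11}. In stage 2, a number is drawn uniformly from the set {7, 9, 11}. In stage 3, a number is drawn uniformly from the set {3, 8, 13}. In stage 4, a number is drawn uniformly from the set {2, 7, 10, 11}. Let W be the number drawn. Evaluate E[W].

193/24

E[W | stage 1] = (3+9+11)/3 = 23/3.
E[W | stage 2] = (7+9+11)/3 = 9.
E[W | stage 3] = (3+8+13)/3 = 8.
E[W | stage 4] = (2+7+10+11)/4 = 15/2.
E[W] = (1/4)·(23/3) + (1/4)·(9) + (1/4)·(8) + (1/4)·(15/2) = 193/24.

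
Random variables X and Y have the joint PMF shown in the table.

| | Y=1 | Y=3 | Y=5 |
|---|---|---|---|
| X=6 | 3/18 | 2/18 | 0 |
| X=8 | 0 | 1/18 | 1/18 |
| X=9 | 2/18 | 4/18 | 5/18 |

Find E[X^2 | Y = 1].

P(Y = 1) = 5/18.
Σ X^2·P over the event = 36·(3/18) + 81·(2/18) = 15.
E[X^2 | Y = 1] = (15) / (5/18) = 54.

54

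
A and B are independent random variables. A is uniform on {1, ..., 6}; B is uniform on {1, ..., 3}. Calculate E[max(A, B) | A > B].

P(A > B) = 2/3.
Summing max(A,B)·P(x,y) over outcomes with A > B gives 53/18.
E[max(A, B) | A > B] = (53/18) / (2/3) = 53/12.

53/12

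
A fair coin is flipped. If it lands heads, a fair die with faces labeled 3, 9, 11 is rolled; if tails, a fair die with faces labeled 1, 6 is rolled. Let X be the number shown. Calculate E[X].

E[X | heads] = (3+9+11)/3 = 23/3.
E[X | tails] = (1+6)/2 = 7/2.
By the law of total expectation,
E[X] = (1/2)·(23/3) + (1/2)·(7/2) = 67/12.

67/12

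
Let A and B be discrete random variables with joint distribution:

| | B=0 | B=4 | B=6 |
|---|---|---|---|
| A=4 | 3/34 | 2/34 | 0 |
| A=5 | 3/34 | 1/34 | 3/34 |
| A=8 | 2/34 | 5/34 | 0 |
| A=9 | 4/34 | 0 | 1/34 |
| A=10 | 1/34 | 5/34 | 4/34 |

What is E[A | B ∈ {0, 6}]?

51/7

P(B ∈ {0, 6}) = 21/34.
Summing A·P(A=x,B=y) over the conditioning event gives 9/2.
E[A | B ∈ {0, 6}] = (9/2) / (21/34) = 51/7.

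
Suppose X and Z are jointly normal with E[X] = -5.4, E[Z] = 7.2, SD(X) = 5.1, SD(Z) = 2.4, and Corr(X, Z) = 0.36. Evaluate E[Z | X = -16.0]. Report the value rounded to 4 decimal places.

The regression of Z on X has slope ρ·σ_Z/σ_X and passes through (μ_X, μ_Z).
E[Z | X=-16.0] = 7.2 + (0.36)·(2.4/5.1)·(-16.0 − (-5.4)) = 7.2 + (0.169412)·(-10.6) = 5.4042.

5.4042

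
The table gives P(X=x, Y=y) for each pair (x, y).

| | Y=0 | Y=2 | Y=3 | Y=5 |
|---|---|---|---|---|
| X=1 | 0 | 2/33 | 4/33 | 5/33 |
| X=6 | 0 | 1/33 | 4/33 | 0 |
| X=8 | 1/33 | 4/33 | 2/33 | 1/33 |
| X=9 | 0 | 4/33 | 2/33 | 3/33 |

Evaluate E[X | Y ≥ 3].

P(Y ≥ 3) = 7/11.
Summing X·P(X=x,Y=y) over the conditioning event gives 34/11.
E[X | Y ≥ 3] = (34/11) / (7/11) = 34/7.

34/7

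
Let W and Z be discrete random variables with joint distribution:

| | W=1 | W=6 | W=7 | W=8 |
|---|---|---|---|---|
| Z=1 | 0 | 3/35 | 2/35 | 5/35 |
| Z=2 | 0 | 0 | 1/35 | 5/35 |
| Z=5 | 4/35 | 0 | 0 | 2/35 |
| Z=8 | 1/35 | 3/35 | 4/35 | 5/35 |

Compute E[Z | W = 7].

36/7

P(W = 7) = 1/5.
Σ Z·P over the event = 1·(2/35) + 2·(1/35) + 8·(4/35) = 36/35.
E[Z | W = 7] = (36/35) / (1/5) = 36/7.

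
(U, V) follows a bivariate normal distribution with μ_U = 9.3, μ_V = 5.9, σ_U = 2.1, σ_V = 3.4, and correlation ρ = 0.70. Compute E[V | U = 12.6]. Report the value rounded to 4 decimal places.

For a bivariate normal, E[V | U=x] = μ_V + ρ·(σ_V/σ_U)·(x − μ_U).
E[V | U=12.6] = 5.9 + (0.70)·(3.4/2.1)·(12.6 − (9.3)) = 5.9 + (1.13333)·(3.3) = 9.6400.

9.6400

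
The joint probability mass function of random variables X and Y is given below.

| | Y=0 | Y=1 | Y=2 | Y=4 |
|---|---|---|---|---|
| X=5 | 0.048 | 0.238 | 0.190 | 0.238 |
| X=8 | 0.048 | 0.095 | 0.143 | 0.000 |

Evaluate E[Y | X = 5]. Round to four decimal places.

P(X = 5) = 0.714.
Σ Y·P over the event = 0·(0.048) + 1·(0.238) + 2·(0.190) + 4·(0.238) = 1.570.
E[Y | X = 5] = (1.570) / (0.714) = 2.1989.

2.1989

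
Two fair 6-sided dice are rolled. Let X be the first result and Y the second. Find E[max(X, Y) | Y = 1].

7/2

Outcomes with Y = 1: (1,1), (2,1), (3,1), (4,1), (5,1), (6,1), each with probability 1/36.
E[max(X, Y) | Y = 1] = (1 + 2 + 3 + 4 + 5 + 6) / 6 = 7/2.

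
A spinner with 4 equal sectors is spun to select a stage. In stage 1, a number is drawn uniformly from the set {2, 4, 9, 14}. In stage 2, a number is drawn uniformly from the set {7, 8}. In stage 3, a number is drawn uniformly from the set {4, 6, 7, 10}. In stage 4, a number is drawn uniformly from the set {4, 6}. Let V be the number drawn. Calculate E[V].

E[V | stage 1] = (2+4+9+14)/4 = 29/4.
E[V | stage 2] = (7+8)/2 = 15/2.
E[V | stage 3] = (4+6+7+10)/4 = 27/4.
E[V | stage 4] = (4+6)/2 = 5.
E[V] = (1/4)·(29/4) + (1/4)·(15/2) + (1/4)·(27/4) + (1/4)·(5) = 53/8.

53/8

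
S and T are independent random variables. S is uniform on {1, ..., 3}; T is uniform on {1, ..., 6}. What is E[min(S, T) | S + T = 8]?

Outcomes with S + T = 8: (2,6), (3,5), each with probability 1/18.
E[min(S, T) | S + T = 8] = (2 + 3) / 2 = 5/2.

5/2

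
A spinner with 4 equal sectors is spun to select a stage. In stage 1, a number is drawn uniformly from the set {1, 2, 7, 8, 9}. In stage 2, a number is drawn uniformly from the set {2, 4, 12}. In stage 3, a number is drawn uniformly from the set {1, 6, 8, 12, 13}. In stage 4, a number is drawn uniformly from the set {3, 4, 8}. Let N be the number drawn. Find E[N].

E[N | stage 1] = (1+2+7+8+9)/5 = 27/5.
E[N | stage 2] = (2+4+12)/3 = 6.
E[N | stage 3] = (1+6+8+12+13)/5 = 8.
E[N | stage 4] = (3+4+8)/3 = 5.
By the law of total expectation,
E[N] = (1/4)·(27/5) + (1/4)·(6) + (1/4)·(8) + (1/4)·(5) = 61/10.

61/10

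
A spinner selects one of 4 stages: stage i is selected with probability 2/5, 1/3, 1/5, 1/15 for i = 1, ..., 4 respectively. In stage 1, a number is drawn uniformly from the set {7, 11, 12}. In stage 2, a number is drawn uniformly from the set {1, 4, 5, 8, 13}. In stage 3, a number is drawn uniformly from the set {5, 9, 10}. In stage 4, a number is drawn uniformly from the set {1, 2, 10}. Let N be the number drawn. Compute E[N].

E[N | stage 1] = (7+11+12)/3 = 10.
E[N | stage 2] = (1+4+5+8+13)/5 = 31/5.
E[N | stage 3] = (5+9+10)/3 = 8.
E[N | stage 4] = (1+2+10)/3 = 13/3.
By the law of total expectation,
E[N] = (2/5)·(10) + (1/3)·(31/5) + (1/5)·(8) + (1/15)·(13/3) = 358/45.

358/45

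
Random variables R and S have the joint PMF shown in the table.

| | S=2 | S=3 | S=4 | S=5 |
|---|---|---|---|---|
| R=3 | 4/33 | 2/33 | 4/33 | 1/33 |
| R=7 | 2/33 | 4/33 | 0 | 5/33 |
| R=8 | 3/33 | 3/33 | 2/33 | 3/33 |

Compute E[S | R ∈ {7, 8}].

79/22

P(R ∈ {7, 8}) = 2/3.
Σ S·P over the event = 2·(2/33) + 3·(4/33) + 5·(5/33) + 2·(3/33) + 3·(3/33) + 4·(2/33) + 5·(3/33) = 79/33.
E[S | R ∈ {7, 8}] = (79/33) / (2/3) = 79/22.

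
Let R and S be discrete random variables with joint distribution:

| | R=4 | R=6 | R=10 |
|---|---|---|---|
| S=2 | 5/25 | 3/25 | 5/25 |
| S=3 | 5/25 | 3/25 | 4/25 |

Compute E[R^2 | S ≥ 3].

P(S ≥ 3) = 12/25.
Σ R^2·P over the event = 16·(5/25) + 36·(3/25) + 100·(4/25) = 588/25.
E[R^2 | S ≥ 3] = (588/25) / (12/25) = 49.

49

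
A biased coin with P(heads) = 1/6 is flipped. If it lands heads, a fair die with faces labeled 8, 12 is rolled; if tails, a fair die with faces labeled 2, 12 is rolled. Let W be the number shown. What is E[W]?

E[W | heads] = (8+12)/2 = 10.
E[W | tails] = (2+12)/2 = 7.
By the law of total expectation,
E[W] = (1/6)·(10) + (5/6)·(7) = 15/2.

15/2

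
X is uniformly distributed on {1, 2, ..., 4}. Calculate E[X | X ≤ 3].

2

Given X ≤ 3, X is equally likely to be any of {1, 2, 3}.
E[X | X ≤ 3] = (1 + 2 + 3) / 3 = 2.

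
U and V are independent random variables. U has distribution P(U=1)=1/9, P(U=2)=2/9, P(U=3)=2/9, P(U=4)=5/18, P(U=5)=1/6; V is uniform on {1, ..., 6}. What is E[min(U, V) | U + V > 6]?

P(U + V > 6) = 19/36.
Summing min(U,V)·P(x,y) over outcomes with U + V > 6 gives 31/18.
E[min(U, V) | U + V > 6] = (31/18) / (19/36) = 62/19.

62/19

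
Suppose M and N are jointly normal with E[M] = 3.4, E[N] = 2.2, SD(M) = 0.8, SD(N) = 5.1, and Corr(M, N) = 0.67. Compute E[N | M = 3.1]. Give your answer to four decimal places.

0.9186

The regression of N on M has slope ρ·σ_N/σ_M and passes through (μ_M, μ_N).
E[N | M=3.1] = 2.2 + (0.67)·(5.1/0.8)·(3.1 − (3.4)) = 2.2 + (4.2713)·(-0.3) = 0.9186.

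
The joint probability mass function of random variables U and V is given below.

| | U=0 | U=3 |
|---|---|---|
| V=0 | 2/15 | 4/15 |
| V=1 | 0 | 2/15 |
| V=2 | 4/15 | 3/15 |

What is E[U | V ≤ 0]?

P(V ≤ 0) = 2/5.
Σ U·P over the event = 0·(2/15) + 3·(4/15) = 4/5.
E[U | V ≤ 0] = (4/5) / (2/5) = 2.

2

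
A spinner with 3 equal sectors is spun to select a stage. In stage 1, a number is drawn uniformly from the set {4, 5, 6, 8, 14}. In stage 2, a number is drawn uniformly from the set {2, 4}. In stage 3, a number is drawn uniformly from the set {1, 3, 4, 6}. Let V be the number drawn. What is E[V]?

E[V | stage 1] = (4+5+6+8+14)/5 = 37/5.
E[V | stage 2] = (2+4)/2 = 3.
E[V | stage 3] = (1+3+4+6)/4 = 7/2.
By the law of total expectation,
E[V] = (1/3)·(37/5) + (1/3)·(3) + (1/3)·(7/2) = 139/30.

139/30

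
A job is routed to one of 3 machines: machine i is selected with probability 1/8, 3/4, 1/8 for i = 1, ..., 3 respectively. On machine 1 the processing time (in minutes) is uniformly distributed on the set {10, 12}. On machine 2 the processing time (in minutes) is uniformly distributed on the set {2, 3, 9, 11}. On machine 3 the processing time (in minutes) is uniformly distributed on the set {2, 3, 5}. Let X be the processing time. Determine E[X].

E[X | machine 1] = (10+12)/2 = 11.
E[X | machine 2] = (2+3+9+11)/4 = 25/4.
E[X | machine 3] = (2+3+5)/3 = 10/3.
By the law of total expectation,
E[X] = (1/8)·(11) + (3/4)·(25/4) + (1/8)·(10/3) = 311/48.

311/48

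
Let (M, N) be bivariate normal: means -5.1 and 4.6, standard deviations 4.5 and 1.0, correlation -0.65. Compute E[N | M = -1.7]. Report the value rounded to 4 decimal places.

4.1089

For a bivariate normal, E[N | M=x] = μ_N + ρ·(σ_N/σ_M)·(x − μ_M).
E[N | M=-1.7] = 4.6 + (-0.65)·(1.0/4.5)·(-1.7 − (-5.1)) = 4.6 + (-0.14444)·(3.4) = 4.1089.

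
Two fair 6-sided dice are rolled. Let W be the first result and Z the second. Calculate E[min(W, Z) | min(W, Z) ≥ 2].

P(min(W, Z) ≥ 2) = 25/36.
Summing min(W,Z)·P(x,y) over outcomes with min(W, Z) ≥ 2 gives 20/9.
E[min(W, Z) | min(W, Z) ≥ 2] = (20/9) / (25/36) = 16/5.

16/5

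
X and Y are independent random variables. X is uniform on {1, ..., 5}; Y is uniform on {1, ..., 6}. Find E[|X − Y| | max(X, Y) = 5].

Outcomes with max(X, Y) = 5: (1,5), (2,5), (3,5), (4,5), (5,1), (5,2), (5,3), (5,4), (5,5), each with probability 1/30.
E[|X − Y| | max(X, Y) = 5] = (4 + 3 + 2 + 1 + 4 + 3 + 2 + 1 + 0) / 9 = 20/9.

20/9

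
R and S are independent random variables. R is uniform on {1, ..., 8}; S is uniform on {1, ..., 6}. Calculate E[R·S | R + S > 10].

Outcomes with R + S > 10: (5,6), (6,5), (6,6), (7,4), (7,5), (7,6), (8,3), (8,4), (8,5), (8,6), each with probability 1/48.
E[R·S | R + S > 10] = (30 + 30 + 36 + 28 + 35 + 42 + 24 + 32 + 40 + 48) / 10 = 69/2.

69/2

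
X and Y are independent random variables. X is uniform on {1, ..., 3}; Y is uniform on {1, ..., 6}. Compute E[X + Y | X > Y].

4

P(X > Y) = 1/6.
Summing (X+Y)·P(x,y) over outcomes with X > Y gives 2/3.
E[X + Y | X > Y] = (2/3) / (1/6) = 4.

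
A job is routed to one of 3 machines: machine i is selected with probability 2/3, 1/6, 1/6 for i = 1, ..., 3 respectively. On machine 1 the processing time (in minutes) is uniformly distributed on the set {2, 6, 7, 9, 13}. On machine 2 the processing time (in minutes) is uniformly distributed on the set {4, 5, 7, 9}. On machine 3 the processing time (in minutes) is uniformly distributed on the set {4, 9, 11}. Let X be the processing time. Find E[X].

E[X | machine 1] = (2+6+7+9+13)/5 = 37/5.
E[X | machine 2] = (4+5+7+9)/4 = 25/4.
E[X | machine 3] = (4+9+11)/3 = 8.
E[X] = (2/3)·(37/5) + (1/6)·(25/4) + (1/6)·(8) = 877/120.

877/120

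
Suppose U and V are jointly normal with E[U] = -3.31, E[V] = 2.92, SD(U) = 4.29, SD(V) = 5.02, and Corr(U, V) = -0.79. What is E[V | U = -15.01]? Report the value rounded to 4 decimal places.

13.7358

E[V | U=x] = μ_V + ρ(σ_V/σ_U)(x − μ_U) for jointly normal variables.
E[V | U=-15.01] = 2.92 + (-0.79)·(5.02/4.29)·(-15.01 − (-3.31)) = 2.92 + (-0.92443)·(-11.7) = 13.7358.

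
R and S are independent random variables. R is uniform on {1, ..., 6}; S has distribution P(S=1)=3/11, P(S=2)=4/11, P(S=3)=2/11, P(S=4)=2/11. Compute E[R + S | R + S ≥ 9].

P(R + S ≥ 9) = 1/11.
Summing (R+S)·P(x,y) over outcomes with R + S ≥ 9 gives 28/33.
E[R + S | R + S ≥ 9] = (28/33) / (1/11) = 28/3.

28/3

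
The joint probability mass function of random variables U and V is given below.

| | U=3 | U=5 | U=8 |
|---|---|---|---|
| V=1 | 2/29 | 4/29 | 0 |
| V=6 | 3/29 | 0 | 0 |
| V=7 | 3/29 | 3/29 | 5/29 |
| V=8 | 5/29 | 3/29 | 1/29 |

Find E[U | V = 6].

3

P(V = 6) = 3/29.
Σ U·P over the event = 3·(3/29) = 9/29.
E[U | V = 6] = (9/29) / (3/29) = 3.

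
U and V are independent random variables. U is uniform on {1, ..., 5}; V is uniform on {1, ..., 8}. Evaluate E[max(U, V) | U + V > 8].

P(U + V > 8) = 3/8.
Summing max(U,V)·P(x,y) over outcomes with U + V > 8 gives 101/40.
E[max(U, V) | U + V > 8] = (101/40) / (3/8) = 101/15.

101/15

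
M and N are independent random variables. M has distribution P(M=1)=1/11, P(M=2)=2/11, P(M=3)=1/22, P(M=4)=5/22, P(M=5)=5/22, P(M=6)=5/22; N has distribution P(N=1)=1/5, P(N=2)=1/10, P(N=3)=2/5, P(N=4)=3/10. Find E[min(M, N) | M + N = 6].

P(M + N = 6) = 31/220.
Summing min(M,N)·P(x,y) over outcomes with M + N = 6 gives 14/55.
E[min(M, N) | M + N = 6] = (14/55) / (31/220) = 56/31.

56/31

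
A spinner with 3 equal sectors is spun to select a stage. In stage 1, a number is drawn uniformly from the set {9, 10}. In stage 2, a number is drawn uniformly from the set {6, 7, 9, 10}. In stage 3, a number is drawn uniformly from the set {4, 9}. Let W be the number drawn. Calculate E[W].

8

E[W | stage 1] = (9+10)/2 = 19/2.
E[W | stage 2] = (6+7+9+10)/4 = 8.
E[W | stage 3] = (4+9)/2 = 13/2.
By the law of total expectation,
E[W] = (1/3)·(19/2) + (1/3)·(8) + (1/3)·(13/2) = 8.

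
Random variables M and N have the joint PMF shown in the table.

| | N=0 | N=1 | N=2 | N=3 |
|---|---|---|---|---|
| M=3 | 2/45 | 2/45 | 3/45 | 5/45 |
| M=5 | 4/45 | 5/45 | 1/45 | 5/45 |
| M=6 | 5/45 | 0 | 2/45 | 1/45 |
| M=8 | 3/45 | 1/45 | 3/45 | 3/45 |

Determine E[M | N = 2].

P(N = 2) = 1/5.
Σ M·P over the event = 3·(3/45) + 5·(1/45) + 6·(2/45) + 8·(3/45) = 10/9.
E[M | N = 2] = (10/9) / (1/5) = 50/9.

50/9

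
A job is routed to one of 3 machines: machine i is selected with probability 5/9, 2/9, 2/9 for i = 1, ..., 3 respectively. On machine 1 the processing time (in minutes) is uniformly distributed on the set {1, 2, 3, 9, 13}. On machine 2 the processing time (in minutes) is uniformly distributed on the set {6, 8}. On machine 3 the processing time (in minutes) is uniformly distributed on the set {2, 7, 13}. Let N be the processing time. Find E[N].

170/27

E[N | machine 1] = (1+2+3+9+13)/5 = 28/5.
E[N | machine 2] = (6+8)/2 = 7.
E[N | machine 3] = (2+7+13)/3 = 22/3.
By the law of total expectation,
E[N] = (5/9)·(28/5) + (2/9)·(7) + (2/9)·(22/3) = 170/27.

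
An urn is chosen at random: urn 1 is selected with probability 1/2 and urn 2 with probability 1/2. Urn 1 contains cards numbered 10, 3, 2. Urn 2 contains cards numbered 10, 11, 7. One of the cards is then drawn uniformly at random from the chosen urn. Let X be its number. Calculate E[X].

43/6

E[X | urn 1] = (10+3+2)/3 = 5.
E[X | urn 2] = (10+11+7)/3 = 28/3.
E[X] = (1/2)·(5) + (1/2)·(28/3) = 43/6.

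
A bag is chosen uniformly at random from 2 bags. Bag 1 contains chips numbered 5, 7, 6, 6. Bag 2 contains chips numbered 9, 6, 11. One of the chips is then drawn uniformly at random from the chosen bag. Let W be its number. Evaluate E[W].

22/3

E[W | bag 1] = (5+7+6+6)/4 = 6.
E[W | bag 2] = (9+6+11)/3 = 26/3.
By the law of total expectation,
E[W] = (1/2)·(6) + (1/2)·(26/3) = 22/3.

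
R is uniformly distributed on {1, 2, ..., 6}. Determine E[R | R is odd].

Given R is odd, R is equally likely to be any of {1, 3, 5}.
E[R | R is odd] = (1 + 3 + 5) / 3 = 3.

3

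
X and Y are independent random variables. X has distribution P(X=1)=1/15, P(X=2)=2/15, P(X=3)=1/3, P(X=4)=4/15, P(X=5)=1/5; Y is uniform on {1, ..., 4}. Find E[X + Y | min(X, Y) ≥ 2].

46/7

P(min(X, Y) ≥ 2) = 7/10.
Summing (X+Y)·P(x,y) over outcomes with min(X, Y) ≥ 2 gives 23/5.
E[X + Y | min(X, Y) ≥ 2] = (23/5) / (7/10) = 46/7.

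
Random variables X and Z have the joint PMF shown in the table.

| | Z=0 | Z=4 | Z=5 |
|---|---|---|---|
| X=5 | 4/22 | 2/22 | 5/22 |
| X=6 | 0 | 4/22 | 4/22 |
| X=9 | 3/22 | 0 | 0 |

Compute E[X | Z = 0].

47/7

P(Z = 0) = 7/22.
Σ X·P over the event = 5·(4/22) + 9·(3/22) = 47/22.
E[X | Z = 0] = (47/22) / (7/22) = 47/7.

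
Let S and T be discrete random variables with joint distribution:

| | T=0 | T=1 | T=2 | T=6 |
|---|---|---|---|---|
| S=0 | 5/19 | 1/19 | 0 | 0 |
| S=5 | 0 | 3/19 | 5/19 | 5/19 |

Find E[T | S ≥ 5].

P(S ≥ 5) = 13/19.
Σ T·P over the event = 1·(3/19) + 2·(5/19) + 6·(5/19) = 43/19.
E[T | S ≥ 5] = (43/19) / (13/19) = 43/13.

43/13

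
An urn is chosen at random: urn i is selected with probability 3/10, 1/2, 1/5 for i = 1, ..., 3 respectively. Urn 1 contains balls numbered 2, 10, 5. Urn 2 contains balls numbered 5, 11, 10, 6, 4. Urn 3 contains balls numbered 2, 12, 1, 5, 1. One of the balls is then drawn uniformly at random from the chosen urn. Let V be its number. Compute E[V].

307/50

E[V | urn 1] = (2+10+5)/3 = 17/3.
E[V | urn 2] = (5+11+10+6+4)/5 = 36/5.
E[V | urn 3] = (2+12+1+5+1)/5 = 21/5.
By the law of total expectation,
E[V] = (3/10)·(17/3) + (1/2)·(36/5) + (1/5)·(21/5) = 307/50.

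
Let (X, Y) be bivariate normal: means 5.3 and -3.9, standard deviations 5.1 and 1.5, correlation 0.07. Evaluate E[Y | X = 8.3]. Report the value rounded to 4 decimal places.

-3.8382

For a bivariate normal, E[Y | X=x] = μ_Y + ρ·(σ_Y/σ_X)·(x − μ_X).
E[Y | X=8.3] = -3.9 + (0.07)·(1.5/5.1)·(8.3 − (5.3)) = -3.9 + (0.020588)·(3) = -3.8382.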